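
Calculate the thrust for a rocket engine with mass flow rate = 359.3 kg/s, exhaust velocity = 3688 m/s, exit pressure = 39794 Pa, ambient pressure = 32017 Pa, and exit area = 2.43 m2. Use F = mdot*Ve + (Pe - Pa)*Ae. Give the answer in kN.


F = 359.3 * 3688 + (39794 - 32017) * 2.43 = 1.3440e+06 N = 1344.0 kN

1344.0 kN


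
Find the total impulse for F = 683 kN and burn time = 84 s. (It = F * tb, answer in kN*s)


It = 683 * 84 = 57372 kN*s

57372 kN*s


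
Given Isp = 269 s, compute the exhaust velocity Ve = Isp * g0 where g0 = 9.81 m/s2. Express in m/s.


Ve = Isp * g0 = 269 * 9.81 = 2638.9 m/s

2638.9 m/s


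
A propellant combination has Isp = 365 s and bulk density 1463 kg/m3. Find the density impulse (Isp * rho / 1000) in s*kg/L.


rho*Isp = 365 * 1463 / 1000 = 534 s*kg/L

534 s*kg/L


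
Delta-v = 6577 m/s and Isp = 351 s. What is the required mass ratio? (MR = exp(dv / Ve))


Ve = 351 * 9.81 = 3443.31 m/s
MR = exp(6577 / 3443.31) = 6.754

6.754


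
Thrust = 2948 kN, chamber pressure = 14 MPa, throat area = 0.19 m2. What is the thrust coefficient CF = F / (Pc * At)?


CF = 2948000 / (14e6 * 0.19) = 1.11

1.11


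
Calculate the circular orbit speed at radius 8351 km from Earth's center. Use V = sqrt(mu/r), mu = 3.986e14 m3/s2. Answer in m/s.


V = sqrt(3.986e14 / 8351000) = 6909 m/s

6909 m/s


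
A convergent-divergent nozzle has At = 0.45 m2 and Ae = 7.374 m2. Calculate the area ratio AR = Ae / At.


AR = 7.374 / 0.45 = 16.4

16.4


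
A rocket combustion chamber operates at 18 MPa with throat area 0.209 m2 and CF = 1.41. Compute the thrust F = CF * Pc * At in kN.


F = 1.41 * 18e6 * 0.209 = 5.3044e+06 N = 5304.4 kN

5304.4 kN


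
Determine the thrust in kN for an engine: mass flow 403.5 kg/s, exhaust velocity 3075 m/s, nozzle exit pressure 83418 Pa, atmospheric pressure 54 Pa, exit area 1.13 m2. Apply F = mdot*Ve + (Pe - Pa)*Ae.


F = 403.5 * 3075 + (83418 - 54) * 1.13 = 1.3350e+06 N = 1335.0 kN

1335.0 kN


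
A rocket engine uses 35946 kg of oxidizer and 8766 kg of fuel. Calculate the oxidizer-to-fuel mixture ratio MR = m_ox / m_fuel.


MR = 35946 / 8766 = 4.1

4.1


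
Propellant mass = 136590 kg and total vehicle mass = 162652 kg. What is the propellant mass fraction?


PMF = 136590 / 162652 = 0.84

0.84


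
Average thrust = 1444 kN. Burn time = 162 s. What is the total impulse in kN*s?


It = 1444 * 162 = 233928 kN*s

233928 kN*s


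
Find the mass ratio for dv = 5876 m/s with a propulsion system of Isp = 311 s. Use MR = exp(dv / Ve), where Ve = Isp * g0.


Ve = 311 * 9.81 = 3050.91 m/s
MR = exp(5876 / 3050.91) = 6.862

6.862


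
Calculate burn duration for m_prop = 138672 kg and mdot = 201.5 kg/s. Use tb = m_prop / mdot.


tb = 138672 / 201.5 = 688.2 s

688.2 s


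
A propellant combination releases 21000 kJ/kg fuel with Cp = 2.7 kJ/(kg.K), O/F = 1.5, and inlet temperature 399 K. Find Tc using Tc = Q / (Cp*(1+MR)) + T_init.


Tc = 21000 / (2.7 * (1 + 1.5)) + 399 = 3510 K

3510 K


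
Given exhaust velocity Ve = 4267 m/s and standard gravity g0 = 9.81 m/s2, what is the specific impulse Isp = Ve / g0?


Isp = Ve / g0 = 4267 / 9.81 = 435.0 s

435.0 s


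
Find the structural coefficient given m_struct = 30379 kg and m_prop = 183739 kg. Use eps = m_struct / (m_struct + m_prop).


eps = 30379 / (30379 + 183739) = 0.1419

0.1419


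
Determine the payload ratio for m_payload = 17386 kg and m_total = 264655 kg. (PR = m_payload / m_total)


PR = 17386 / 264655 = 0.0657

0.0657


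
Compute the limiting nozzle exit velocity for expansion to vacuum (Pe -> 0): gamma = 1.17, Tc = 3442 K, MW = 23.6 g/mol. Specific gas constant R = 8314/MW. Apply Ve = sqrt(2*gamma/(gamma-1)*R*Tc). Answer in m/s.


R = 8314 / 23.6 = 352.29 J/(kg.K)
Ve = sqrt(2 * 1.17 / (1.17 - 1) * 352.29 * 3442) = 4085 m/s

4085 m/s


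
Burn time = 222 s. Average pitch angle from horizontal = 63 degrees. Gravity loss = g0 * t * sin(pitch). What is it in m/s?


GL = 9.81 * 222 * sin(63 deg) = 1940 m/s

1940 m/s


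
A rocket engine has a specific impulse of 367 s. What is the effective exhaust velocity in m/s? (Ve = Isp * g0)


Ve = Isp * g0 = 367 * 9.81 = 3600.3 m/s

3600.3 m/s


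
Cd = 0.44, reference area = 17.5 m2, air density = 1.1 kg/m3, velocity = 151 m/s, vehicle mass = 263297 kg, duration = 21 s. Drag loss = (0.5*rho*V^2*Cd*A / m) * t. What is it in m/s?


D = 0.5 * 1.1 * 151^2 * 0.44 * 17.5 = 96562.24 N
a = 96562.24 / 263297 = 0.3667 m/s2
dV = 0.3667 * 21 = 7.7 m/s

7.7 m/s


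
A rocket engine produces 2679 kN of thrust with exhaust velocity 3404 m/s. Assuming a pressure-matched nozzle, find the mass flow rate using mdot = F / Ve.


mdot = F / Ve = 2679000 / 3404 = 787.0 kg/s

787.0 kg/s


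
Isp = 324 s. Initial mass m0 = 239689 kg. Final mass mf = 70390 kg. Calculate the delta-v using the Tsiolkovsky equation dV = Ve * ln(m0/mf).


Ve = 324 * 9.81 = 3178.44 m/s
dV = 3178.44 * ln(239689/70390) = 3895 m/s

3895 m/s


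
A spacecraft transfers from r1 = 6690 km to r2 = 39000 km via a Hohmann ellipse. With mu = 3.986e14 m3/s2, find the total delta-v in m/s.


V1 = sqrt(mu/r1) = 7718.9 m/s
dV1 = V1*(sqrt(2*r2/(r1+r2)) - 1) = 2366.48 m/s
V2 = sqrt(mu/r2) = 3196.95 m/s
dV2 = V2*(1 - sqrt(2*r1/(r1+r2))) = 1466.92 m/s
Total dV = 3833 m/s

3833 m/s


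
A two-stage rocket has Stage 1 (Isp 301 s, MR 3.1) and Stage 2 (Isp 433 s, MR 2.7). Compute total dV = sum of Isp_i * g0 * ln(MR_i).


dV1 = 301 * 9.81 * ln(3.1) = 3340.8 m/s
dV2 = 433 * 9.81 * ln(2.7) = 4219.1 m/s
Total dV = 3340.8 + 4219.1 = 7559.9 m/s ~ 7560 m/s

7560 m/s


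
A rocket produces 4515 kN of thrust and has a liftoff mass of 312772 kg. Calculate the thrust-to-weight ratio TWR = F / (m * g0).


TWR = 4515000 / (312772 * 9.81) = 1.47

1.47


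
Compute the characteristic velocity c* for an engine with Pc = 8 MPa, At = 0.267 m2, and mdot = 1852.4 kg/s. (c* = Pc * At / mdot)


c* = 8e6 * 0.267 / 1852.4 = 1153 m/s

1153 m/s


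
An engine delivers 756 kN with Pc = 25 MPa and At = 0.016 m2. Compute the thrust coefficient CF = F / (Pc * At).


CF = 756000 / (25e6 * 0.016) = 1.89

1.89


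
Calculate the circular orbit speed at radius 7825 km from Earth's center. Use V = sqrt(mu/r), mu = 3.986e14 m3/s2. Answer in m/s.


V = sqrt(3.986e14 / 7825000) = 7137 m/s

7137 m/s


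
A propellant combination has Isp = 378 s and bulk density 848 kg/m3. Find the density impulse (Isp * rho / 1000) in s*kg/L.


rho*Isp = 378 * 848 / 1000 = 321 s*kg/L

321 s*kg/L


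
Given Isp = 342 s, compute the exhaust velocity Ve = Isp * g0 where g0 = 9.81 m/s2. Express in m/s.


Ve = Isp * g0 = 342 * 9.81 = 3355.0 m/s

3355.0 m/s


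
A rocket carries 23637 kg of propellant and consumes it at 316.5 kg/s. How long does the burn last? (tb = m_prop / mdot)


tb = 23637 / 316.5 = 74.7 s

74.7 s


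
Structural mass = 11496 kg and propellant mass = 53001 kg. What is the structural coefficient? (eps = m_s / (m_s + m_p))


eps = 11496 / (11496 + 53001) = 0.1782

0.1782


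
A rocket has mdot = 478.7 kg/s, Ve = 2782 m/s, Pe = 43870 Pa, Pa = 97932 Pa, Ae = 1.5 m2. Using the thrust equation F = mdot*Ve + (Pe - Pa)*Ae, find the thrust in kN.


F = 478.7 * 2782 + (43870 - 97932) * 1.5 = 1.2506e+06 N = 1250.7 kN

1250.7 kN


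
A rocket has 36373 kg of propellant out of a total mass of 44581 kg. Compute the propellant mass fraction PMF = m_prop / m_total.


PMF = 36373 / 44581 = 0.816

0.816


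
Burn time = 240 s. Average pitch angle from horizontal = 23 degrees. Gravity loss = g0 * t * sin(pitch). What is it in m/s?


GL = 9.81 * 240 * sin(23 deg) = 920 m/s

920 m/s


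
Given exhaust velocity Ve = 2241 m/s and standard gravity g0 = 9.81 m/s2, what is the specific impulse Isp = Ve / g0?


Isp = Ve / g0 = 2241 / 9.81 = 228.4 s

228.4 s


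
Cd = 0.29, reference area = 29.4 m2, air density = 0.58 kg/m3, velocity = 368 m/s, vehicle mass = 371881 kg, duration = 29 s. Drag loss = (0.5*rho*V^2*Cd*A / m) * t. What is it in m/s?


D = 0.5 * 0.58 * 368^2 * 0.29 * 29.4 = 334841.26 N
a = 334841.26 / 371881 = 0.9004 m/s2
dV = 0.9004 * 29 = 26.1 m/s

26.1 m/s


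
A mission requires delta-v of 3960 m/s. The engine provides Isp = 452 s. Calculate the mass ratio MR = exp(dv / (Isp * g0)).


Ve = 452 * 9.81 = 4434.12 m/s
MR = exp(3960 / 4434.12) = 2.443

2.443


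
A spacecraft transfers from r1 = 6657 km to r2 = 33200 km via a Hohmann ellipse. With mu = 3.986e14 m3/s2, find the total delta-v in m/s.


V1 = sqrt(mu/r1) = 7738.01 m/s
dV1 = V1*(sqrt(2*r2/(r1+r2)) - 1) = 2249.59 m/s
V2 = sqrt(mu/r2) = 3464.97 m/s
dV2 = V2*(1 - sqrt(2*r1/(r1+r2))) = 1462.34 m/s
Total dV = 3712 m/s

3712 m/s


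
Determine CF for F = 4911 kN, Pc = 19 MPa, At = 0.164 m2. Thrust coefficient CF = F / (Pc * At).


CF = 4911000 / (19e6 * 0.164) = 1.58

1.58


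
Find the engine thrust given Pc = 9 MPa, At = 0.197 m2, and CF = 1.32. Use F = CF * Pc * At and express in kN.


F = 1.32 * 9e6 * 0.197 = 2.3404e+06 N = 2340.4 kN

2340.4 kN


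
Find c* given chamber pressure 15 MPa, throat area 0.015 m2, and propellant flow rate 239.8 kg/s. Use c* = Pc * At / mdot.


c* = 15e6 * 0.015 / 239.8 = 938 m/s

938 m/s


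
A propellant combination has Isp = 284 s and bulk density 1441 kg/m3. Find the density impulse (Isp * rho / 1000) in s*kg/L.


rho*Isp = 284 * 1441 / 1000 = 409 s*kg/L

409 s*kg/L


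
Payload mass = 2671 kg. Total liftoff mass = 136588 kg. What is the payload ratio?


PR = 2671 / 136588 = 0.0196

0.0196


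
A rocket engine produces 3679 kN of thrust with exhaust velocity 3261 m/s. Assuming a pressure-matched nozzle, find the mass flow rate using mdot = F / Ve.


mdot = F / Ve = 3679000 / 3261 = 1128.2 kg/s

1128.2 kg/s


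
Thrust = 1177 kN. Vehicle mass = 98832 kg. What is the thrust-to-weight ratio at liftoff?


TWR = 1177000 / (98832 * 9.81) = 1.21

1.21


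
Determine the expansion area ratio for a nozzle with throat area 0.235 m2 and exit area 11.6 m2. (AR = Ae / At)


AR = 11.6 / 0.235 = 49.4

49.4


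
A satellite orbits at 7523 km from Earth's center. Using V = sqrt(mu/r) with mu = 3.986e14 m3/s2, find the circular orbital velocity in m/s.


V = sqrt(3.986e14 / 7523000) = 7279 m/s

7279 m/s


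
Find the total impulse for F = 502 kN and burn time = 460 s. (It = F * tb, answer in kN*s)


It = 502 * 460 = 230920 kN*s

230920 kN*s


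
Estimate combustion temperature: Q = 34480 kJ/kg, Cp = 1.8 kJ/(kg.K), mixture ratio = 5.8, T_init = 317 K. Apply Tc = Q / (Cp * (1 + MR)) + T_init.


Tc = 34480 / (1.8 * (1 + 5.8)) + 317 = 3134 K

3134 K


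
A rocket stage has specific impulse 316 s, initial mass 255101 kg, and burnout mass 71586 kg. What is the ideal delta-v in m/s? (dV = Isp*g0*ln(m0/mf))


Ve = 316 * 9.81 = 3099.96 m/s
dV = 3099.96 * ln(255101/71586) = 3939 m/s

3939 m/s


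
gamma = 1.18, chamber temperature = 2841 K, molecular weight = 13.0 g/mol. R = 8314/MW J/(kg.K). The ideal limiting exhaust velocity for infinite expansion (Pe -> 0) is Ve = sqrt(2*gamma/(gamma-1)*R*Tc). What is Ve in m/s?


R = 8314 / 13.0 = 639.54 J/(kg.K)
Ve = sqrt(2 * 1.18 / (1.18 - 1) * 639.54 * 2841) = 4881 m/s

4881 m/s


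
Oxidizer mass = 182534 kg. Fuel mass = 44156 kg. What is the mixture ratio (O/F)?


MR = 182534 / 44156 = 4.13

4.13


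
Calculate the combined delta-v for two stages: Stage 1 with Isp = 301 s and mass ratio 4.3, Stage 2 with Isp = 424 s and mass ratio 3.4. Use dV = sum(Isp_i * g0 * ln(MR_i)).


dV1 = 301 * 9.81 * ln(4.3) = 4307.0 m/s
dV2 = 424 * 9.81 * ln(3.4) = 5090.2 m/s
Total dV = 4307.0 + 5090.2 = 9397.2 m/s ~ 9397 m/s

9397 m/s


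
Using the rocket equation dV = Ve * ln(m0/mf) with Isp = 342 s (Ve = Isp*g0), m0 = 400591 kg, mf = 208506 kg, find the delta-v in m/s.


Ve = 342 * 9.81 = 3355.02 m/s
dV = 3355.02 * ln(400591/208506) = 2191 m/s

2191 m/s


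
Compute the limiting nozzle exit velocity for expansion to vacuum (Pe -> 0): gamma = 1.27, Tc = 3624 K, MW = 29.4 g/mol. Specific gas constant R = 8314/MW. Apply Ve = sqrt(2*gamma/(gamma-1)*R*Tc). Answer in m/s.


R = 8314 / 29.4 = 282.79 J/(kg.K)
Ve = sqrt(2 * 1.27 / (1.27 - 1) * 282.79 * 3624) = 3105 m/s

3105 m/s


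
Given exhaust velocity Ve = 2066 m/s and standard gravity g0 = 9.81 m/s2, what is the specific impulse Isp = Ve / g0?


Isp = Ve / g0 = 2066 / 9.81 = 210.6 s

210.6 s


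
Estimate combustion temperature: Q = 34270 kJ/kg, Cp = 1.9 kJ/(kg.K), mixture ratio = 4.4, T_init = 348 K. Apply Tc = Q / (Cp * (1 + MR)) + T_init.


Tc = 34270 / (1.9 * (1 + 4.4)) + 348 = 3688 K

3688 K


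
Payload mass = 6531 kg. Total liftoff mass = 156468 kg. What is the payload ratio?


PR = 6531 / 156468 = 0.0417

0.0417


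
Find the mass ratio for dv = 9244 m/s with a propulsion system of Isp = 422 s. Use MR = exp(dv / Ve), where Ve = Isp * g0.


Ve = 422 * 9.81 = 4139.82 m/s
MR = exp(9244 / 4139.82) = 9.327

9.327


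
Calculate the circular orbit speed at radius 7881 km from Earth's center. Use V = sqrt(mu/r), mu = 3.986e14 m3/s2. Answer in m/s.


V = sqrt(3.986e14 / 7881000) = 7112 m/s

7112 m/s


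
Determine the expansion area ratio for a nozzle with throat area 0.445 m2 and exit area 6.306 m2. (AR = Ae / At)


AR = 6.306 / 0.445 = 14.2

14.2


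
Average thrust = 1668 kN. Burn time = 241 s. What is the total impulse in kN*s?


It = 1668 * 241 = 401988 kN*s

401988 kN*s


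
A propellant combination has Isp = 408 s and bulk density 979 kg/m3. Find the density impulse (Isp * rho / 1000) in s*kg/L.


rho*Isp = 408 * 979 / 1000 = 399 s*kg/L

399 s*kg/L


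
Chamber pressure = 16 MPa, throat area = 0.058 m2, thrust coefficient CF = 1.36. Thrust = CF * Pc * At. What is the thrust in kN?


F = 1.36 * 16e6 * 0.058 = 1.2621e+06 N = 1262.1 kN

1262.1 kN


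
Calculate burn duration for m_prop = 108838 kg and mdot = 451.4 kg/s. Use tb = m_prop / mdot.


tb = 108838 / 451.4 = 241.1 s

241.1 s


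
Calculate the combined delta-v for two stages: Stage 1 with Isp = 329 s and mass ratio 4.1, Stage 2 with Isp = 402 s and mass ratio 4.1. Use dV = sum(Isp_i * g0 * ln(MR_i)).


dV1 = 329 * 9.81 * ln(4.1) = 4553.9 m/s
dV2 = 402 * 9.81 * ln(4.1) = 5564.4 m/s
Total dV = 4553.9 + 5564.4 = 10118.3 m/s ~ 10118 m/s

10118 m/s


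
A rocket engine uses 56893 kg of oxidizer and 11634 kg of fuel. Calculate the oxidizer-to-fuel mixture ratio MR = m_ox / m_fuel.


MR = 56893 / 11634 = 4.89

4.89


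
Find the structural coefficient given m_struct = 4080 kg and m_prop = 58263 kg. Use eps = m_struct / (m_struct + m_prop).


eps = 4080 / (4080 + 58263) = 0.0654

0.0654


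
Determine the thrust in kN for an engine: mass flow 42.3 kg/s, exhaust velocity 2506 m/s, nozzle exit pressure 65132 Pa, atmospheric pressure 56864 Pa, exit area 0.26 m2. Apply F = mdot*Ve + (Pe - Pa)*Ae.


F = 42.3 * 2506 + (65132 - 56864) * 0.26 = 108153.0 N = 108.2 kN

108.2 kN


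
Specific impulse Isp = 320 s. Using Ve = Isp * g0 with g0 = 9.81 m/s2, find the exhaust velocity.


Ve = Isp * g0 = 320 * 9.81 = 3139.2 m/s

3139.2 m/s


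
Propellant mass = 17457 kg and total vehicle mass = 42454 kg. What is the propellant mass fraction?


PMF = 17457 / 42454 = 0.411

0.411


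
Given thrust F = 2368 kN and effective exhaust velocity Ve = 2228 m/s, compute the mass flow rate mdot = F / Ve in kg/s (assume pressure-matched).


mdot = F / Ve = 2368000 / 2228 = 1062.8 kg/s

1062.8 kg/s


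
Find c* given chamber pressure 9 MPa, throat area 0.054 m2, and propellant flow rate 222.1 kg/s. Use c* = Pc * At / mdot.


c* = 9e6 * 0.054 / 222.1 = 2188 m/s

2188 m/s


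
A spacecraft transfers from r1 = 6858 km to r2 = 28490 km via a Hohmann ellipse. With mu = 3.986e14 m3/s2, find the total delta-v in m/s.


V1 = sqrt(mu/r1) = 7623.77 m/s
dV1 = V1*(sqrt(2*r2/(r1+r2)) - 1) = 2055.63 m/s
V2 = sqrt(mu/r2) = 3740.44 m/s
dV2 = V2*(1 - sqrt(2*r1/(r1+r2))) = 1410.45 m/s
Total dV = 3466 m/s

3466 m/s


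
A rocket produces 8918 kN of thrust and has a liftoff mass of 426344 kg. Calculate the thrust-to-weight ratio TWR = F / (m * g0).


TWR = 8918000 / (426344 * 9.81) = 2.13

2.13


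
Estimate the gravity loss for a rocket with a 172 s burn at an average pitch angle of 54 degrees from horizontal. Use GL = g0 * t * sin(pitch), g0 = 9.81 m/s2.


GL = 9.81 * 172 * sin(54 deg) = 1365 m/s

1365 m/s


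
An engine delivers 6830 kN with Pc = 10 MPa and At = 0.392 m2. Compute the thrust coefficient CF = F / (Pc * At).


CF = 6830000 / (10e6 * 0.392) = 1.74

1.74


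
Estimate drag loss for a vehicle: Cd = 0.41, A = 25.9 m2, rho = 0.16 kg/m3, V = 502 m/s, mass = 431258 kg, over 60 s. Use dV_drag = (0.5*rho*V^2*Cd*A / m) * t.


D = 0.5 * 0.16 * 502^2 * 0.41 * 25.9 = 214082.44 N
a = 214082.44 / 431258 = 0.4964 m/s2
dV = 0.4964 * 60 = 29.8 m/s

29.8 m/s


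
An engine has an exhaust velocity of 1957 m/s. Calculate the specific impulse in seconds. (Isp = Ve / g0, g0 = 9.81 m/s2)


Isp = Ve / g0 = 1957 / 9.81 = 199.5 s

199.5 s


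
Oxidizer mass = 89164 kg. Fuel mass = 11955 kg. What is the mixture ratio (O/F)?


MR = 89164 / 11955 = 7.46

7.46


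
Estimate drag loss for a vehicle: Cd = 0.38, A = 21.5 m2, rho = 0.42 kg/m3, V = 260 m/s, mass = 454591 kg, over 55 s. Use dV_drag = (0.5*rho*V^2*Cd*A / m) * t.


D = 0.5 * 0.42 * 260^2 * 0.38 * 21.5 = 115981.32 N
a = 115981.32 / 454591 = 0.2551 m/s2
dV = 0.2551 * 55 = 14.0 m/s

14.0 m/s


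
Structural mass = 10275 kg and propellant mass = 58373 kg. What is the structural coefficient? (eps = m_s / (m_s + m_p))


eps = 10275 / (10275 + 58373) = 0.1497

0.1497


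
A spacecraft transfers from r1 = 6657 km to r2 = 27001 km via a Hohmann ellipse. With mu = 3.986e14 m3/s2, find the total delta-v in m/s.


V1 = sqrt(mu/r1) = 7738.01 m/s
dV1 = V1*(sqrt(2*r2/(r1+r2)) - 1) = 2063.43 m/s
V2 = sqrt(mu/r2) = 3842.19 m/s
dV2 = V2*(1 - sqrt(2*r1/(r1+r2))) = 1425.68 m/s
Total dV = 3489 m/s

3489 m/s


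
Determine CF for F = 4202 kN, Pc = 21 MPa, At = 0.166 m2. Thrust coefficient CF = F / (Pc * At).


CF = 4202000 / (21e6 * 0.166) = 1.21

1.21


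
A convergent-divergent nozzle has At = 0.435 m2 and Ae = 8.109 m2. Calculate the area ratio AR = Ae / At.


AR = 8.109 / 0.435 = 18.6

18.6


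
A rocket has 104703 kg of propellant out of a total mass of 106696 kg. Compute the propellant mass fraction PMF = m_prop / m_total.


PMF = 104703 / 106696 = 0.981

0.981


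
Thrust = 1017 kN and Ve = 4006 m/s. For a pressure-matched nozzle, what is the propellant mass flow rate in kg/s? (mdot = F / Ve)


mdot = F / Ve = 1017000 / 4006 = 253.9 kg/s

253.9 kg/s


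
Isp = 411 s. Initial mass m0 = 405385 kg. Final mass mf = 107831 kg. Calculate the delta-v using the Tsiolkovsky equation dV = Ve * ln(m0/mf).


Ve = 411 * 9.81 = 4031.91 m/s
dV = 4031.91 * ln(405385/107831) = 5339 m/s

5339 m/s


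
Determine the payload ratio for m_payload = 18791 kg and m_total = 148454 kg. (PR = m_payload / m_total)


PR = 18791 / 148454 = 0.1266

0.1266


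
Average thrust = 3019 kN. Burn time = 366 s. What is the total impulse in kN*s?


It = 3019 * 366 = 1104954 kN*s

1104954 kN*s


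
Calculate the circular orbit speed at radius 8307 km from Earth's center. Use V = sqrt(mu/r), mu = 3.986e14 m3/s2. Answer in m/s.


V = sqrt(3.986e14 / 8307000) = 6927 m/s

6927 m/s


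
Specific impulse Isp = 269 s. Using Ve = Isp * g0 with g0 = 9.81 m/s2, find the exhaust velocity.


Ve = Isp * g0 = 269 * 9.81 = 2638.9 m/s

2638.9 m/s


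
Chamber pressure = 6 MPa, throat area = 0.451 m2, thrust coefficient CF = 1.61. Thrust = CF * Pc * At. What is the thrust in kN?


F = 1.61 * 6e6 * 0.451 = 4.3567e+06 N = 4356.7 kN

4356.7 kN


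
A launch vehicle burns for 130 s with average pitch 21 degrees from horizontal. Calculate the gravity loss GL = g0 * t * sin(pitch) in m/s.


GL = 9.81 * 130 * sin(21 deg) = 457 m/s

457 m/s


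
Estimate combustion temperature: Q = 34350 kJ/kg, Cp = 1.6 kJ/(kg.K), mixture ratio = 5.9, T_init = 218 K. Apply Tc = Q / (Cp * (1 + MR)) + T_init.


Tc = 34350 / (1.6 * (1 + 5.9)) + 218 = 3329 K

3329 K


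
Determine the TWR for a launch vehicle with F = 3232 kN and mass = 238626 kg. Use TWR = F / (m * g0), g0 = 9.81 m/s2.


TWR = 3232000 / (238626 * 9.81) = 1.38

1.38


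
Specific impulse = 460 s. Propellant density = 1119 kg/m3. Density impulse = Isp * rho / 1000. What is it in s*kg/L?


rho*Isp = 460 * 1119 / 1000 = 515 s*kg/L

515 s*kg/L


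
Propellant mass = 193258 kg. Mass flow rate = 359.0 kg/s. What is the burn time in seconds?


tb = 193258 / 359.0 = 538.3 s

538.3 s


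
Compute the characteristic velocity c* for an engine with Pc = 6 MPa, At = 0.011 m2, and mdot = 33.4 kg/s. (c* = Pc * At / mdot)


c* = 6e6 * 0.011 / 33.4 = 1976 m/s

1976 m/s


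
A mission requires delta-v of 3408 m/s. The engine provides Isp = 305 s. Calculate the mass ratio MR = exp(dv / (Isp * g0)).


Ve = 305 * 9.81 = 2992.05 m/s
MR = exp(3408 / 2992.05) = 3.124

3.124


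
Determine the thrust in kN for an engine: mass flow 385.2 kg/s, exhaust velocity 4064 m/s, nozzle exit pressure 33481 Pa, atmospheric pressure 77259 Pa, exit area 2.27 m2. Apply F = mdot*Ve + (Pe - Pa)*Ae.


F = 385.2 * 4064 + (33481 - 77259) * 2.27 = 1.4661e+06 N = 1466.1 kN

1466.1 kN


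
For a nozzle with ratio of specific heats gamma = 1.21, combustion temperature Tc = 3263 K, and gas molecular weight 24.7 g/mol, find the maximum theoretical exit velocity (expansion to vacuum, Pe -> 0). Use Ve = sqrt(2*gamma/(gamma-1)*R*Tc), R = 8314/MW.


R = 8314 / 24.7 = 336.6 J/(kg.K)
Ve = sqrt(2 * 1.21 / (1.21 - 1) * 336.6 * 3263) = 3558 m/s

3558 m/s


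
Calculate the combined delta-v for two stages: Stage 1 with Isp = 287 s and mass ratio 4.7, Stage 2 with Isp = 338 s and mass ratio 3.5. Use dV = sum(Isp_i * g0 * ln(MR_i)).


dV1 = 287 * 9.81 * ln(4.7) = 4357.1 m/s
dV2 = 338 * 9.81 * ln(3.5) = 4153.9 m/s
Total dV = 4357.1 + 4153.9 = 8511.0 m/s ~ 8511 m/s

8511 m/s


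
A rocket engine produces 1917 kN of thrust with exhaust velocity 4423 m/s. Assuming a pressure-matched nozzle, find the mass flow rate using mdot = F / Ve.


mdot = F / Ve = 1917000 / 4423 = 433.4 kg/s

433.4 kg/s


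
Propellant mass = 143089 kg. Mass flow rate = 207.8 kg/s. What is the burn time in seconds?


tb = 143089 / 207.8 = 688.6 s

688.6 s


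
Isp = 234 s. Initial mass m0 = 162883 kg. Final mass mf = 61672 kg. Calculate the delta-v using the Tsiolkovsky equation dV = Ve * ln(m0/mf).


Ve = 234 * 9.81 = 2295.54 m/s
dV = 2295.54 * ln(162883/61672) = 2229 m/s

2229 m/s


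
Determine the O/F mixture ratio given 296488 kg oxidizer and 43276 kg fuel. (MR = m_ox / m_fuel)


MR = 296488 / 43276 = 6.85

6.85


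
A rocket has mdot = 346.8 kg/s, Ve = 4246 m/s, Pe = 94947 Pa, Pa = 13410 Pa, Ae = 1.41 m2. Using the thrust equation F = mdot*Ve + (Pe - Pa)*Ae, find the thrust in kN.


F = 346.8 * 4246 + (94947 - 13410) * 1.41 = 1.5875e+06 N = 1587.5 kN

1587.5 kN


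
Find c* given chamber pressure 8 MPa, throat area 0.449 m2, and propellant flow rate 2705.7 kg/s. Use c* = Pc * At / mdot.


c* = 8e6 * 0.449 / 2705.7 = 1328 m/s

1328 m/s


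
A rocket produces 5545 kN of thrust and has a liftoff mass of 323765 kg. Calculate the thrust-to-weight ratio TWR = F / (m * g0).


TWR = 5545000 / (323765 * 9.81) = 1.75

1.75


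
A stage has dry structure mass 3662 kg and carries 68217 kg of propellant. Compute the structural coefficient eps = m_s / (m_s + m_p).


eps = 3662 / (3662 + 68217) = 0.0509

0.0509


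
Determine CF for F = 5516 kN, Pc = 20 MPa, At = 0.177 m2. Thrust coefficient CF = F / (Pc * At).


CF = 5516000 / (20e6 * 0.177) = 1.56

1.56


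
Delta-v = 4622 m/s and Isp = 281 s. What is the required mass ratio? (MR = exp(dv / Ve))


Ve = 281 * 9.81 = 2756.61 m/s
MR = exp(4622 / 2756.61) = 5.348

5.348


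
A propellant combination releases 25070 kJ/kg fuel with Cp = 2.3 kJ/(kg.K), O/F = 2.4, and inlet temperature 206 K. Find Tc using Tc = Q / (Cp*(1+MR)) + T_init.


Tc = 25070 / (2.3 * (1 + 2.4)) + 206 = 3412 K

3412 K


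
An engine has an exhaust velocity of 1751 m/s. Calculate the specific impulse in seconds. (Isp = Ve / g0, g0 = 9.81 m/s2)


Isp = Ve / g0 = 1751 / 9.81 = 178.5 s

178.5 s


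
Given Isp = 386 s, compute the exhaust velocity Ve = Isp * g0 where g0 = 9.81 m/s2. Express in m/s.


Ve = Isp * g0 = 386 * 9.81 = 3786.7 m/s

3786.7 m/s


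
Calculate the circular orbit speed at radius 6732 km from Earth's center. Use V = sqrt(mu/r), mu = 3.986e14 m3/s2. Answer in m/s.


V = sqrt(3.986e14 / 6732000) = 7695 m/s

7695 m/s


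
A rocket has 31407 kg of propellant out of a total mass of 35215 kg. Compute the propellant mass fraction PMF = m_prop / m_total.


PMF = 31407 / 35215 = 0.892

0.892


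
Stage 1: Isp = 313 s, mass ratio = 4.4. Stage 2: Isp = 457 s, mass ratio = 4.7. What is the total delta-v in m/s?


dV1 = 313 * 9.81 * ln(4.4) = 4549.3 m/s
dV2 = 457 * 9.81 * ln(4.7) = 6938.0 m/s
Total dV = 4549.3 + 6938.0 = 11487.3 m/s ~ 11487 m/s

11487 m/s


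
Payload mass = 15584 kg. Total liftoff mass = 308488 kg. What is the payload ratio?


PR = 15584 / 308488 = 0.0505

0.0505


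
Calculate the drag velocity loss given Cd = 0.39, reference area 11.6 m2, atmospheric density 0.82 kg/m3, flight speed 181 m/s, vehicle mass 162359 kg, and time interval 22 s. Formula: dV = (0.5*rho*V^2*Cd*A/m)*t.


D = 0.5 * 0.82 * 181^2 * 0.39 * 11.6 = 60766.41 N
a = 60766.41 / 162359 = 0.3743 m/s2
dV = 0.3743 * 22 = 8.2 m/s

8.2 m/s


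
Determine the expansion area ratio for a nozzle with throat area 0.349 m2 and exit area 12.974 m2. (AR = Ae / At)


AR = 12.974 / 0.349 = 37.2

37.2


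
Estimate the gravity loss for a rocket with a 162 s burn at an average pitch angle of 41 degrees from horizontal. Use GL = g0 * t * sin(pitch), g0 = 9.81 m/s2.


GL = 9.81 * 162 * sin(41 deg) = 1043 m/s

1043 m/s


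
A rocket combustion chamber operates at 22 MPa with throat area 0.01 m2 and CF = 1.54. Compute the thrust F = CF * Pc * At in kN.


F = 1.54 * 22e6 * 0.01 = 338800.0 N = 338.8 kN

338.8 kN


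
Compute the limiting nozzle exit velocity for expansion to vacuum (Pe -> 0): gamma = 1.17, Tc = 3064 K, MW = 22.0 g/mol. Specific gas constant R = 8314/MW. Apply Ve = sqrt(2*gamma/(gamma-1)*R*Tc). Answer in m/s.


R = 8314 / 22.0 = 377.91 J/(kg.K)
Ve = sqrt(2 * 1.17 / (1.17 - 1) * 377.91 * 3064) = 3992 m/s

3992 m/s


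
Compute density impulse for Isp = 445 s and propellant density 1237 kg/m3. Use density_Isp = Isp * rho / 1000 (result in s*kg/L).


rho*Isp = 445 * 1237 / 1000 = 550 s*kg/L

550 s*kg/L


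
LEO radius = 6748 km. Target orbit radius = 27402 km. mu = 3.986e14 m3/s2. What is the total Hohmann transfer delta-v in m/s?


V1 = sqrt(mu/r1) = 7685.66 m/s
dV1 = V1*(sqrt(2*r2/(r1+r2)) - 1) = 2050.59 m/s
V2 = sqrt(mu/r2) = 3813.97 m/s
dV2 = V2*(1 - sqrt(2*r1/(r1+r2))) = 1416.33 m/s
Total dV = 3467 m/s

3467 m/s


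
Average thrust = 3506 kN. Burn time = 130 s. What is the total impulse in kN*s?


It = 3506 * 130 = 455780 kN*s

455780 kN*s


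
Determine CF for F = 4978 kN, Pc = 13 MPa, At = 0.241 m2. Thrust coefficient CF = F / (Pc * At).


CF = 4978000 / (13e6 * 0.241) = 1.59

1.59


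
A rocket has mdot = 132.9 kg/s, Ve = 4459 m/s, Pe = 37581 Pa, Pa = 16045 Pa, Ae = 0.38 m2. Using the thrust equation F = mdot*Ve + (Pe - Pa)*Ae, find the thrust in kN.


F = 132.9 * 4459 + (37581 - 16045) * 0.38 = 600785.0 N = 600.8 kN

600.8 kN


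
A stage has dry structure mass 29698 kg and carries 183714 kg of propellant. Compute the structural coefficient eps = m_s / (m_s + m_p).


eps = 29698 / (29698 + 183714) = 0.1392

0.1392


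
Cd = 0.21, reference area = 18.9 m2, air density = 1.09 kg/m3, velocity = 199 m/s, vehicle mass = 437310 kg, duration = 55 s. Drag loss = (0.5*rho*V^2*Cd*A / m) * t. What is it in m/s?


D = 0.5 * 1.09 * 199^2 * 0.21 * 18.9 = 85661.12 N
a = 85661.12 / 437310 = 0.1959 m/s2
dV = 0.1959 * 55 = 10.8 m/s

10.8 m/s


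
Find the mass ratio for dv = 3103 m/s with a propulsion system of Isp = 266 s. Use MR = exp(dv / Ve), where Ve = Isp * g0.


Ve = 266 * 9.81 = 2609.46 m/s
MR = exp(3103 / 2609.46) = 3.284

3.284


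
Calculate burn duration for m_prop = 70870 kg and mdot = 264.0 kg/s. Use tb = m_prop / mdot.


tb = 70870 / 264.0 = 268.4 s

268.4 s


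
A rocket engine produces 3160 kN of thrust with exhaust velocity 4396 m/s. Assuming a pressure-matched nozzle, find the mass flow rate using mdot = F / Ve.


mdot = F / Ve = 3160000 / 4396 = 718.8 kg/s

718.8 kg/s


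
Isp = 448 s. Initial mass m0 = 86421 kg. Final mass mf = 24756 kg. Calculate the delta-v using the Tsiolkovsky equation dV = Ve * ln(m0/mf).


Ve = 448 * 9.81 = 4394.88 m/s
dV = 4394.88 * ln(86421/24756) = 5494 m/s

5494 m/s


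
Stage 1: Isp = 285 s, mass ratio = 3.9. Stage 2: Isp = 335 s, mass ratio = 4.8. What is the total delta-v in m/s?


dV1 = 285 * 9.81 * ln(3.9) = 3805.1 m/s
dV2 = 335 * 9.81 * ln(4.8) = 5155.0 m/s
Total dV = 3805.1 + 5155.0 = 8960.1 m/s ~ 8960 m/s

8960 m/s


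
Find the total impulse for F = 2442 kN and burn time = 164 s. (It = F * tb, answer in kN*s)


It = 2442 * 164 = 400488 kN*s

400488 kN*s


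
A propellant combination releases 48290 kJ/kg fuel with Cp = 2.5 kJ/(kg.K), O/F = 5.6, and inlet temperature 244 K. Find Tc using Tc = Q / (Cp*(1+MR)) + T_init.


Tc = 48290 / (2.5 * (1 + 5.6)) + 244 = 3171 K

3171 K


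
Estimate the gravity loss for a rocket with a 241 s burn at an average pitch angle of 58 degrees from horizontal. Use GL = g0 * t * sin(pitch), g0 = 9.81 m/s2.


GL = 9.81 * 241 * sin(58 deg) = 2005 m/s

2005 m/s


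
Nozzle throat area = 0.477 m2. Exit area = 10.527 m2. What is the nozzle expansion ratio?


AR = 10.527 / 0.477 = 22.1

22.1


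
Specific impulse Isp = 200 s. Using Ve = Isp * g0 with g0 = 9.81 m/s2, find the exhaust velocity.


Ve = Isp * g0 = 200 * 9.81 = 1962.0 m/s

1962.0 m/s


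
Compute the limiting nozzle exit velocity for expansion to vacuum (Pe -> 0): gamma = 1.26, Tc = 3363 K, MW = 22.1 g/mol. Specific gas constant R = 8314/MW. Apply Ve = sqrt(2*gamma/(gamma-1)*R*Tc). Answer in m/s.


R = 8314 / 22.1 = 376.2 J/(kg.K)
Ve = sqrt(2 * 1.26 / (1.26 - 1) * 376.2 * 3363) = 3502 m/s

3502 m/s


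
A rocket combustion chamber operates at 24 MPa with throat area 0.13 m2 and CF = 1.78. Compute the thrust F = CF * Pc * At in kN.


F = 1.78 * 24e6 * 0.13 = 5.5536e+06 N = 5553.6 kN

5553.6 kN


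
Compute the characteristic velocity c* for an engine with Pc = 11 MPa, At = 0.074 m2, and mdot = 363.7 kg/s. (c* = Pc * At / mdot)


c* = 11e6 * 0.074 / 363.7 = 2238 m/s

2238 m/s


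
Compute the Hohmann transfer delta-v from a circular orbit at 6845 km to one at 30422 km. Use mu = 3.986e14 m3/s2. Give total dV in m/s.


V1 = sqrt(mu/r1) = 7631.01 m/s
dV1 = V1*(sqrt(2*r2/(r1+r2)) - 1) = 2119.53 m/s
V2 = sqrt(mu/r2) = 3619.72 m/s
dV2 = V2*(1 - sqrt(2*r1/(r1+r2))) = 1425.83 m/s
Total dV = 3545 m/s

3545 m/s


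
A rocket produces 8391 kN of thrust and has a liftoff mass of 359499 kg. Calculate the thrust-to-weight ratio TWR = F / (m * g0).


TWR = 8391000 / (359499 * 9.81) = 2.38

2.38


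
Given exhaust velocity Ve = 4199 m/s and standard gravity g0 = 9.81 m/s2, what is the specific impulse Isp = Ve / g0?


Isp = Ve / g0 = 4199 / 9.81 = 428.0 s

428.0 s


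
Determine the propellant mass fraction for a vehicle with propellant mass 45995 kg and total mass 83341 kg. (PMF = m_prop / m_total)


PMF = 45995 / 83341 = 0.552

0.552


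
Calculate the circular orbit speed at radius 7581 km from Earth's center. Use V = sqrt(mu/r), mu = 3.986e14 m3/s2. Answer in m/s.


V = sqrt(3.986e14 / 7581000) = 7251 m/s

7251 m/s


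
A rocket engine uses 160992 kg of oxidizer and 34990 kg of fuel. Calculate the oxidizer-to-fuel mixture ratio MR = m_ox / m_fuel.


MR = 160992 / 34990 = 4.6

4.6


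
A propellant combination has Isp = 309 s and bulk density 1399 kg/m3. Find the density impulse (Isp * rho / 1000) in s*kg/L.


rho*Isp = 309 * 1399 / 1000 = 432 s*kg/L

432 s*kg/L


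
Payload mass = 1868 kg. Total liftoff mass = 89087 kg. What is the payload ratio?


PR = 1868 / 89087 = 0.021

0.021


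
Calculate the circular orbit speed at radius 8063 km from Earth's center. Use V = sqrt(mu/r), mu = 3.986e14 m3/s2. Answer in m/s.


V = sqrt(3.986e14 / 8063000) = 7031 m/s

7031 m/s


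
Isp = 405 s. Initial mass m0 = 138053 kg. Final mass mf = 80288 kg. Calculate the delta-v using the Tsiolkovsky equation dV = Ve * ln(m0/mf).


Ve = 405 * 9.81 = 3973.05 m/s
dV = 3973.05 * ln(138053/80288) = 2153 m/s

2153 m/s


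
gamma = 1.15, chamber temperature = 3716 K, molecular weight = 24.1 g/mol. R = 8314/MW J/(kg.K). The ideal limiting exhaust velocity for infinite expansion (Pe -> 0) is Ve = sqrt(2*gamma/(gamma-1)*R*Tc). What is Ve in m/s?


R = 8314 / 24.1 = 344.98 J/(kg.K)
Ve = sqrt(2 * 1.15 / (1.15 - 1) * 344.98 * 3716) = 4434 m/s

4434 m/s


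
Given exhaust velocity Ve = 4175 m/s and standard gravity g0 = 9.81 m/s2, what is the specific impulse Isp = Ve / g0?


Isp = Ve / g0 = 4175 / 9.81 = 425.6 s

425.6 s


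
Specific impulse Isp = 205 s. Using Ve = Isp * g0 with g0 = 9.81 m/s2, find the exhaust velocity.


Ve = Isp * g0 = 205 * 9.81 = 2011.1 m/s

2011.1 m/s


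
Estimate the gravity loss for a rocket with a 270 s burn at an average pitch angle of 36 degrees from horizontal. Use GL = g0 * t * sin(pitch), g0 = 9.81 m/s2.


GL = 9.81 * 270 * sin(36 deg) = 1557 m/s

1557 m/s


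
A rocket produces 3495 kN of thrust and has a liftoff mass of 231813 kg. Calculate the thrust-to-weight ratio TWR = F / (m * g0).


TWR = 3495000 / (231813 * 9.81) = 1.54

1.54


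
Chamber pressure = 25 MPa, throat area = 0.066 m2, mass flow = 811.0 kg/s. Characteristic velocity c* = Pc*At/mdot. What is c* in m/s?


c* = 25e6 * 0.066 / 811.0 = 2035 m/s

2035 m/s


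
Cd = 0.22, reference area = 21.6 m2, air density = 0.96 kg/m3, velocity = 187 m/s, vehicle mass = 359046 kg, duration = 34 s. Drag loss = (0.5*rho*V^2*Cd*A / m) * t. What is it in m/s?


D = 0.5 * 0.96 * 187^2 * 0.22 * 21.6 = 79762.89 N
a = 79762.89 / 359046 = 0.2222 m/s2
dV = 0.2222 * 34 = 7.6 m/s

7.6 m/s


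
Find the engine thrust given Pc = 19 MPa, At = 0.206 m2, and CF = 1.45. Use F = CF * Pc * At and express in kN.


F = 1.45 * 19e6 * 0.206 = 5.6753e+06 N = 5675.3 kN

5675.3 kN


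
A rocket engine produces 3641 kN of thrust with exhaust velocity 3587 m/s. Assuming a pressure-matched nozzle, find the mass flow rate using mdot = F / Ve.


mdot = F / Ve = 3641000 / 3587 = 1015.1 kg/s

1015.1 kg/s


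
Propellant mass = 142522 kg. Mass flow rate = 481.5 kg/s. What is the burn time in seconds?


tb = 142522 / 481.5 = 296.0 s

296.0 s


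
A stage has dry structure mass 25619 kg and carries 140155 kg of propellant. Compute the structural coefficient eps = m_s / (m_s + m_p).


eps = 25619 / (25619 + 140155) = 0.1545

0.1545


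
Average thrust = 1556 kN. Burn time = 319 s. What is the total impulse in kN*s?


It = 1556 * 319 = 496364 kN*s

496364 kN*s


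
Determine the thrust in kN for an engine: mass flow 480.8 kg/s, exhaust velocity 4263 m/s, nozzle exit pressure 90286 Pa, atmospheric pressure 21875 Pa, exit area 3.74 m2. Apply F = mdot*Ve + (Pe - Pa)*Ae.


F = 480.8 * 4263 + (90286 - 21875) * 3.74 = 2.3055e+06 N = 2305.5 kN

2305.5 kN


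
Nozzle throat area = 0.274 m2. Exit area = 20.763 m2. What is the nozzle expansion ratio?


AR = 20.763 / 0.274 = 75.8

75.8


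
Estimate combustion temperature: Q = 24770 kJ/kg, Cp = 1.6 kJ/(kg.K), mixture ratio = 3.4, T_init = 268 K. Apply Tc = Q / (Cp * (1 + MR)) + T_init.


Tc = 24770 / (1.6 * (1 + 3.4)) + 268 = 3786 K

3786 K


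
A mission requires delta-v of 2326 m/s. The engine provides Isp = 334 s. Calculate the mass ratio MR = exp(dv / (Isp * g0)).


Ve = 334 * 9.81 = 3276.54 m/s
MR = exp(2326 / 3276.54) = 2.034

2.034


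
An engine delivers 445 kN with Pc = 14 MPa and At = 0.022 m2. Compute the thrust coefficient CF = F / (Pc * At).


CF = 445000 / (14e6 * 0.022) = 1.44

1.44


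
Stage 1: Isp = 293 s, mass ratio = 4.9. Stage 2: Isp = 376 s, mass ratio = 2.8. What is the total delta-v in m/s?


dV1 = 293 * 9.81 * ln(4.9) = 4568.0 m/s
dV2 = 376 * 9.81 * ln(2.8) = 3797.8 m/s
Total dV = 4568.0 + 3797.8 = 8365.8 m/s ~ 8366 m/s

8366 m/s


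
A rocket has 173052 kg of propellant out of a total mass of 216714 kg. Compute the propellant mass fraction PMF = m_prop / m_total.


PMF = 173052 / 216714 = 0.799

0.799


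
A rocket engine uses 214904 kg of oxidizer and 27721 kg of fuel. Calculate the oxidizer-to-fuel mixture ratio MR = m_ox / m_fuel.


MR = 214904 / 27721 = 7.75

7.75


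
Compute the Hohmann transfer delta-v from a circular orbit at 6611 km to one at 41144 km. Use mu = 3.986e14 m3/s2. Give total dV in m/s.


V1 = sqrt(mu/r1) = 7764.89 m/s
dV1 = V1*(sqrt(2*r2/(r1+r2)) - 1) = 2427.92 m/s
V2 = sqrt(mu/r2) = 3112.54 m/s
dV2 = V2*(1 - sqrt(2*r1/(r1+r2))) = 1474.77 m/s
Total dV = 3903 m/s

3903 m/s


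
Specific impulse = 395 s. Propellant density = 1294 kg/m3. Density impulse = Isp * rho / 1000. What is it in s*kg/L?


rho*Isp = 395 * 1294 / 1000 = 511 s*kg/L

511 s*kg/L


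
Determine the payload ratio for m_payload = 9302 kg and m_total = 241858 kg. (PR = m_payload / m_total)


PR = 9302 / 241858 = 0.0385

0.0385


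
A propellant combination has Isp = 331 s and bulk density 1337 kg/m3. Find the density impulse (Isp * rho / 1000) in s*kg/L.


rho*Isp = 331 * 1337 / 1000 = 443 s*kg/L

443 s*kg/L


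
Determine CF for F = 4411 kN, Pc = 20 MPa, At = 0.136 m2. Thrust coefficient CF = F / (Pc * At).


CF = 4411000 / (20e6 * 0.136) = 1.62

1.62


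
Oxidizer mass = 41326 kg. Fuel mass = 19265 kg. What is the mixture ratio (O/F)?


MR = 41326 / 19265 = 2.15

2.15


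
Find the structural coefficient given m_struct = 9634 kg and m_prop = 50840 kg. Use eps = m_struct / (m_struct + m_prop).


eps = 9634 / (9634 + 50840) = 0.1593

0.1593


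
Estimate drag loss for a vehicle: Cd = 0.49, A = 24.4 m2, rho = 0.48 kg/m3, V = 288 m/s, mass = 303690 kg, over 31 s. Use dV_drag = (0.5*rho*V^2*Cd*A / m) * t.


D = 0.5 * 0.48 * 288^2 * 0.49 * 24.4 = 238002.83 N
a = 238002.83 / 303690 = 0.7837 m/s2
dV = 0.7837 * 31 = 24.3 m/s

24.3 m/s


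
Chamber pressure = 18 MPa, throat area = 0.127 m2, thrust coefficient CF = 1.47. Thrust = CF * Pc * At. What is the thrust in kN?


F = 1.47 * 18e6 * 0.127 = 3.3604e+06 N = 3360.4 kN

3360.4 kN


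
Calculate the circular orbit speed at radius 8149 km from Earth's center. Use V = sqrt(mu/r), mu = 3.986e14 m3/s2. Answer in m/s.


V = sqrt(3.986e14 / 8149000) = 6994 m/s

6994 m/s


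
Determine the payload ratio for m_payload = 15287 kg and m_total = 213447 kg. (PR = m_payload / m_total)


PR = 15287 / 213447 = 0.0716

0.0716


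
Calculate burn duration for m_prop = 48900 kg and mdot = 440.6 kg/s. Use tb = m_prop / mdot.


tb = 48900 / 440.6 = 111.0 s

111.0 s


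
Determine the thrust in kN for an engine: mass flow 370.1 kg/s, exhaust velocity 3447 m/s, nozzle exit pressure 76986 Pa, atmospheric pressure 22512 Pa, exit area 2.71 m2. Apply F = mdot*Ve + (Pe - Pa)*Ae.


F = 370.1 * 3447 + (76986 - 22512) * 2.71 = 1.4234e+06 N = 1423.4 kN

1423.4 kN
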